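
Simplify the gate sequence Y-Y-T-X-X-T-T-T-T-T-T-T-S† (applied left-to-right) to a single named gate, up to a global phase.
S†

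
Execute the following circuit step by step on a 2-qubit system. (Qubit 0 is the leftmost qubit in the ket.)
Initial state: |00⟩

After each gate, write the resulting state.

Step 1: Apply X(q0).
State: |10⟩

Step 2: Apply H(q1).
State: 1/√2|10⟩ + 1/√2|11⟩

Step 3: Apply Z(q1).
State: 1/√2|10⟩ - 1/√2|11⟩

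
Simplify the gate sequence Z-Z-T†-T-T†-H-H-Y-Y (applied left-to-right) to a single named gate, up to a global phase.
T†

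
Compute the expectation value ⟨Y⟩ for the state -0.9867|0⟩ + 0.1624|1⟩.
0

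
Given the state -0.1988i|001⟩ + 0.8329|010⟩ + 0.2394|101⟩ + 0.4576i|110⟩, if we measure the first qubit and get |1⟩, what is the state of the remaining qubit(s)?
0.4636|01⟩ + 0.8861i|10⟩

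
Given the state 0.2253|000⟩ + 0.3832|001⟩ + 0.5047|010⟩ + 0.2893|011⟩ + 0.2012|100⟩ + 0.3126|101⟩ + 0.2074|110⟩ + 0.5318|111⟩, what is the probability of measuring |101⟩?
0.09772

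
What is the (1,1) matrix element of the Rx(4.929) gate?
-0.7794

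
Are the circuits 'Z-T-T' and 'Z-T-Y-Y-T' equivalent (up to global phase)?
Yes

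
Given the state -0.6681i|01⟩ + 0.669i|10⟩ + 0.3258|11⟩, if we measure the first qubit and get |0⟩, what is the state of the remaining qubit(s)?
-i|1⟩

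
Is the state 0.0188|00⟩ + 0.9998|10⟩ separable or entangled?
Separable

Writing the state as a|00⟩ + b|01⟩ + c|10⟩ + d|11⟩, it is a product state iff ad − bc = 0.
Here (a, b, c, d) = (0.0188, 0, 0.9998, 0): ad − bc = (0.0188)(0) − (0)(0.9998) = 0, so the state is separable.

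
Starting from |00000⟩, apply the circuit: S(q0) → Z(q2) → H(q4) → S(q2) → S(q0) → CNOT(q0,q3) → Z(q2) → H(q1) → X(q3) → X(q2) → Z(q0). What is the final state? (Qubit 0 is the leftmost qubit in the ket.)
1/2|00110⟩ + 1/2|00111⟩ + 1/2|01110⟩ + 1/2|01111⟩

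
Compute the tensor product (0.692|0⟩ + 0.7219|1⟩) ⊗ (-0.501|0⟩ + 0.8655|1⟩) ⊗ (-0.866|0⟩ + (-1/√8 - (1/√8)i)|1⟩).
0.3002|000⟩ + (0.1226 + 0.1226i)|001⟩ - 0.5187|010⟩ + (-0.2118 - 0.2118i)|011⟩ + 0.3132|100⟩ + (0.1279 + 0.1279i)|101⟩ - 0.5411|110⟩ + (-0.2209 - 0.2209i)|111⟩

amp(|b₁b₂…⟩) = product of the factor amplitudes for bits b₁, b₂, …; only kets whose every factor amplitude is nonzero survive.
|000⟩: (0.692)(-0.501)(-0.866) = 0.3002
|001⟩: (0.692)(-0.501)(-1/√8 - (1/√8)i) = (0.1226 + 0.1226i)
|010⟩: (0.692)(0.8655)(-0.866) = -0.5187
|011⟩: (0.692)(0.8655)(-1/√8 - (1/√8)i) = (-0.2118 - 0.2118i)
|100⟩: (0.7219)(-0.501)(-0.866) = 0.3132
|101⟩: (0.7219)(-0.501)(-1/√8 - (1/√8)i) = (0.1279 + 0.1279i)
|110⟩: (0.7219)(0.8655)(-0.866) = -0.5411
|111⟩: (0.7219)(0.8655)(-1/√8 - (1/√8)i) = (-0.2209 - 0.2209i)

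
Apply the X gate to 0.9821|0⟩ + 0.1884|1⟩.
0.1884|0⟩ + 0.9821|1⟩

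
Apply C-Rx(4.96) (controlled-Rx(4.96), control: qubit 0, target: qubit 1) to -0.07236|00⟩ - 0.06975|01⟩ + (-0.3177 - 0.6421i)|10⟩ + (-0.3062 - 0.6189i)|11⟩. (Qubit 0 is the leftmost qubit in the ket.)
-0.07236|00⟩ - 0.06975|01⟩ + (-0.1296 + 0.6947i)|10⟩ + (-0.1529 + 0.6835i)|11⟩

C-Rx(4.96) leaves the control-|0⟩ kets |00⟩, |01⟩ unchanged and applies Rx(4.96) to qubit 1 on the control-|1⟩ pair (|10⟩, |11⟩).
Rx(4.96) = [[cos(θ/2), −i·sin(θ/2)], [−i·sin(θ/2), cos(θ/2)]]; θ = 4.96, cos(θ/2) ≈ -0.789015, sin(θ/2) ≈ 0.614374.
With a = amp(|10⟩) = (-0.3177 - 0.6421i) and b = amp(|11⟩) = (-0.3062 - 0.6189i):
new amp(|10⟩) = (-0.789015)·a + (-0.614374i)·b = (-0.1296 + 0.6947i)
new amp(|11⟩) = (-0.614374i)·a + (-0.789015)·b = (-0.1529 + 0.6835i)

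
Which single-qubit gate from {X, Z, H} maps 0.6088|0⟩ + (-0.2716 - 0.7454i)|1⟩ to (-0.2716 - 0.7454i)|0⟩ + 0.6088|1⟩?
X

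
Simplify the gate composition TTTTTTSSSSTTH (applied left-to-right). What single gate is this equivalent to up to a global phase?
H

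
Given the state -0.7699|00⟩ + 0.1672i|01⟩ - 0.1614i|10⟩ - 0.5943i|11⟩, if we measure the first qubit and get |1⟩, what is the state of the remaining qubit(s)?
-0.2621i|0⟩ - 0.965i|1⟩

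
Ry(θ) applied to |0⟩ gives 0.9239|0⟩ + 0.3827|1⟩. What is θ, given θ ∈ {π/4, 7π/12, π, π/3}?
π/4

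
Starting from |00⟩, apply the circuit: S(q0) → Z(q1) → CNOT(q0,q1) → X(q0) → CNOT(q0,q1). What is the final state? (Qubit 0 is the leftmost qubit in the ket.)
|11⟩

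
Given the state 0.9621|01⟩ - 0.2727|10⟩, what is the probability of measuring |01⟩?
0.9256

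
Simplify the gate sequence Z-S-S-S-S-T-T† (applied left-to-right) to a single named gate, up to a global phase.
Z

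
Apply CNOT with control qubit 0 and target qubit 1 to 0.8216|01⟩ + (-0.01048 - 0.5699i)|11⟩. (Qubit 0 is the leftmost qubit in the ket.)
0.8216|01⟩ + (-0.01048 - 0.5699i)|10⟩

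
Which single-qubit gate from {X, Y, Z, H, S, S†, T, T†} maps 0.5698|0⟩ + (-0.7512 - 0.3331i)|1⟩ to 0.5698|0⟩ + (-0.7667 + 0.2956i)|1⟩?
T†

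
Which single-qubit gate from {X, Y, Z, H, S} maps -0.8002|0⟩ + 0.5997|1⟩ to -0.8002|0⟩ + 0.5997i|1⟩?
S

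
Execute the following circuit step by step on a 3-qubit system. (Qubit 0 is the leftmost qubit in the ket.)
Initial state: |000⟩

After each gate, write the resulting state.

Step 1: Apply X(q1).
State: |010⟩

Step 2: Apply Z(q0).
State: |010⟩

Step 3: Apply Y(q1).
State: -i|000⟩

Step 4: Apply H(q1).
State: -(1/√2)i|000⟩ - (1/√2)i|010⟩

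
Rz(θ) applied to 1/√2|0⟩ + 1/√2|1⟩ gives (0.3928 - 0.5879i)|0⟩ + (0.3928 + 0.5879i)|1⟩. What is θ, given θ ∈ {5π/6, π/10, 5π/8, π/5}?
5π/8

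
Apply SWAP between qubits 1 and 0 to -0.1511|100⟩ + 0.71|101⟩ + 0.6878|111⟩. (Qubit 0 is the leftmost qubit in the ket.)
-0.1511|010⟩ + 0.71|011⟩ + 0.6878|111⟩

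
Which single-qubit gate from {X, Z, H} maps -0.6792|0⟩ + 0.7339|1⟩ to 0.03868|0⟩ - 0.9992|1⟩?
H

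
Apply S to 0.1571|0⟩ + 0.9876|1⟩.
0.1571|0⟩ + 0.9876i|1⟩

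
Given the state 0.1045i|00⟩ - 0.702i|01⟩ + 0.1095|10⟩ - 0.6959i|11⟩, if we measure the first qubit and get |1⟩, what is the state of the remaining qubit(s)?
0.1554|0⟩ - 0.9878i|1⟩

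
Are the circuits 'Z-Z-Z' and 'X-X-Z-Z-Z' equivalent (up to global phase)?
Yes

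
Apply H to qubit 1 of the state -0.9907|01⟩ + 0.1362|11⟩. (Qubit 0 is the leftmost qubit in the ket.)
-0.7005|00⟩ + 0.7005|01⟩ + 0.09631|10⟩ - 0.09631|11⟩

H on qubit 1 mixes each pair of kets that differ only in qubit 1: amplitudes (a, b) of (|…0…⟩, |…1…⟩) become ((a + b)/√2, (a − b)/√2). Kets absent from the input have amplitude 0.
(|00⟩, |01⟩): (a, b) = (0, -0.9907) → (-0.7005, 0.7005)
(|10⟩, |11⟩): (a, b) = (0, 0.1362) → (0.09631, -0.09631)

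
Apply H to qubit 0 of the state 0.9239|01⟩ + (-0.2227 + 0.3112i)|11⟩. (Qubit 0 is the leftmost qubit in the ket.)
(0.4958 + 0.2201i)|01⟩ + (0.8108 - 0.2201i)|11⟩

H on qubit 0 mixes each pair of kets that differ only in qubit 0: amplitudes (a, b) of (|…0…⟩, |…1…⟩) become ((a + b)/√2, (a − b)/√2). Kets absent from the input have amplitude 0.
(|01⟩, |11⟩): (a, b) = (0.9239, (-0.2227 + 0.3112i)) → ((0.4958 + 0.2201i), (0.8108 - 0.2201i))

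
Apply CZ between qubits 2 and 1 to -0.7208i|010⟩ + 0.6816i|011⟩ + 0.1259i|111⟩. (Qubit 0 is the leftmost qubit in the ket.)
-0.7208i|010⟩ - 0.6816i|011⟩ - 0.1259i|111⟩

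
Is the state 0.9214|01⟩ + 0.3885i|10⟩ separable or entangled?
Entangled

Writing the state as a|00⟩ + b|01⟩ + c|10⟩ + d|11⟩, it is a product state iff ad − bc = 0.
Here (a, b, c, d) = (0, 0.9214, 0.3885i, 0): ad − bc = (0)(0) − (0.9214)(0.3885i) = -0.358i ≠ 0, so the state is entangled.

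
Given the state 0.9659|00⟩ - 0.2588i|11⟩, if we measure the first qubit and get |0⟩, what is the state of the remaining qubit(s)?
|0⟩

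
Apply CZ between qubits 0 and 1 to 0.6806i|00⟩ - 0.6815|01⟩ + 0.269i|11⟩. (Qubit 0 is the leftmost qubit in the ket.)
0.6806i|00⟩ - 0.6815|01⟩ - 0.269i|11⟩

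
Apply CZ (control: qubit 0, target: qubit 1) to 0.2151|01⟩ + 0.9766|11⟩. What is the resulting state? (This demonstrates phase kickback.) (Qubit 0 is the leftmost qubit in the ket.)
0.2151|01⟩ - 0.9766|11⟩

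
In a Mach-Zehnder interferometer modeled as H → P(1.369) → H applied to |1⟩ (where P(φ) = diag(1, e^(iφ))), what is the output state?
(0.3998 - 0.4899i)|0⟩ + (0.6002 + 0.4899i)|1⟩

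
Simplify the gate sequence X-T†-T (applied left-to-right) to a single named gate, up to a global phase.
X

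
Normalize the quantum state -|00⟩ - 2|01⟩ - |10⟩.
-1/√6|00⟩ - 0.8165|01⟩ - 1/√6|10⟩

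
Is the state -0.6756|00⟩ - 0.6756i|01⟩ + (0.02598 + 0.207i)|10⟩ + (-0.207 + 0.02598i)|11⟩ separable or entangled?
Separable

Writing the state as a|00⟩ + b|01⟩ + c|10⟩ + d|11⟩, it is a product state iff ad − bc = 0.
Here (a, b, c, d) = (-0.6756, -0.6756i, (0.02598 + 0.207i), (-0.207 + 0.02598i)): ad − bc = (-0.6756)(-0.207 + 0.02598i) − (-0.6756i)(0.02598 + 0.207i) = 0, so the state is separable.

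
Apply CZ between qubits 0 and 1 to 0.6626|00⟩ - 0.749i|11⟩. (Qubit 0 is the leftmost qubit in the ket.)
0.6626|00⟩ + 0.749i|11⟩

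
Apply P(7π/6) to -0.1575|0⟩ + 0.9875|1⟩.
-0.1575|0⟩ + (-0.8552 - 0.4938i)|1⟩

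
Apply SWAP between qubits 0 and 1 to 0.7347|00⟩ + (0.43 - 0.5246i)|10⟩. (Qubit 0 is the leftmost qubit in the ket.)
0.7347|00⟩ + (0.43 - 0.5246i)|01⟩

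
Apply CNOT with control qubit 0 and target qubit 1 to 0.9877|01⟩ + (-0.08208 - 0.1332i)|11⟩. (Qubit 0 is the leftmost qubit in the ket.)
0.9877|01⟩ + (-0.08208 - 0.1332i)|10⟩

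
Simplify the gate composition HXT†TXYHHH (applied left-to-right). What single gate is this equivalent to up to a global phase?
Y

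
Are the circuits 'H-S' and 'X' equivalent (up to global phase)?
No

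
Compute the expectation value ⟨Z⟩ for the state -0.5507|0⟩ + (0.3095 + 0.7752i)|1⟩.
-0.3935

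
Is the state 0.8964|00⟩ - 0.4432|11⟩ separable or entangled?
Entangled

Writing the state as a|00⟩ + b|01⟩ + c|10⟩ + d|11⟩, it is a product state iff ad − bc = 0.
Here (a, b, c, d) = (0.8964, 0, 0, -0.4432): ad − bc = (0.8964)(-0.4432) − (0)(0) = -0.3973 ≠ 0, so the state is entangled.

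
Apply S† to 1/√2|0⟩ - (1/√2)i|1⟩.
1/√2|0⟩ - 1/√2|1⟩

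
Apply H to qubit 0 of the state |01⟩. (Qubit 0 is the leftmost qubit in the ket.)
1/√2|01⟩ + 1/√2|11⟩

H on qubit 0 mixes each pair of kets that differ only in qubit 0: amplitudes (a, b) of (|…0…⟩, |…1…⟩) become ((a + b)/√2, (a − b)/√2). Kets absent from the input have amplitude 0.
(|01⟩, |11⟩): (a, b) = (1, 0) → (1/√2, 1/√2)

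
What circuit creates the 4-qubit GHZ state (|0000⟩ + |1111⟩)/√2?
H(q0) → CNOT(q0,q1) → CNOT(q0,q2) → CNOT(q0,q3)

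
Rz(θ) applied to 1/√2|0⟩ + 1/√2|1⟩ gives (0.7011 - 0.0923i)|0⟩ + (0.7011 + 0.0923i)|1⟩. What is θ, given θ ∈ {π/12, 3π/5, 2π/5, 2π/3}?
π/12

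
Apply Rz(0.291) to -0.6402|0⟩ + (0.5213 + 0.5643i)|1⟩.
(-0.6334 + 0.09282i)|0⟩ + (0.434 + 0.6339i)|1⟩

Rz(0.291) = [[e^(−iθ/2), 0], [0, e^(iθ/2)]] with e^(±iθ/2) = cos(θ/2) ± i·sin(θ/2); θ = 0.291, cos(θ/2) ≈ 0.989434, sin(θ/2) ≈ 0.144987.
With a = amp(|0⟩) = -0.6402 and b = amp(|1⟩) = (0.5213 + 0.5643i):
new amp(|0⟩) = (0.989434 - 0.144987i)·a = (-0.6334 + 0.09282i)
new amp(|1⟩) = (0.989434 + 0.144987i)·b = (0.434 + 0.6339i)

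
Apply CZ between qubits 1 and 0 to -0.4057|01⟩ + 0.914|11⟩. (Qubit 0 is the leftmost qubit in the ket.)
-0.4057|01⟩ - 0.914|11⟩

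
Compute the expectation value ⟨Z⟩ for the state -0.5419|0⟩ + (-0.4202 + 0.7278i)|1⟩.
-0.4126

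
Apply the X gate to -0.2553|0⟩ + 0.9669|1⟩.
0.9669|0⟩ - 0.2553|1⟩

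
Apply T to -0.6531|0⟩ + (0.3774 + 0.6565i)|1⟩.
-0.6531|0⟩ + (-0.1974 + 0.7311i)|1⟩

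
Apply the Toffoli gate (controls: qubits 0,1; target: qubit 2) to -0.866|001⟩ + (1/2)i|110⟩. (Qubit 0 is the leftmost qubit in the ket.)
-0.866|001⟩ + (1/2)i|111⟩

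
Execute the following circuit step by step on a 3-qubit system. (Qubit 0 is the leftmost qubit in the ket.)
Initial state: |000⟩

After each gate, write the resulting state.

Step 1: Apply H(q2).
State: 1/√2|000⟩ + 1/√2|001⟩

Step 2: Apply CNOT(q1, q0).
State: 1/√2|000⟩ + 1/√2|001⟩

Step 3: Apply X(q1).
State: 1/√2|010⟩ + 1/√2|011⟩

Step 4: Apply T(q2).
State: 1/√2|010⟩ + (1/2 + (1/2)i)|011⟩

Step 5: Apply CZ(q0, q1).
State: 1/√2|010⟩ + (1/2 + (1/2)i)|011⟩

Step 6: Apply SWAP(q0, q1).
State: 1/√2|100⟩ + (1/2 + (1/2)i)|101⟩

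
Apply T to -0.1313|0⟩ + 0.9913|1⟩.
-0.1313|0⟩ + (0.701 + 0.701i)|1⟩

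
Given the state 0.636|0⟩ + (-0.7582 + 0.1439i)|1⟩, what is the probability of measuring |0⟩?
0.4045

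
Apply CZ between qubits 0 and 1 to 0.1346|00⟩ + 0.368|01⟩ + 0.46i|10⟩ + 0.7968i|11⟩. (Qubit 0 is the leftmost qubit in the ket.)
0.1346|00⟩ + 0.368|01⟩ + 0.46i|10⟩ - 0.7968i|11⟩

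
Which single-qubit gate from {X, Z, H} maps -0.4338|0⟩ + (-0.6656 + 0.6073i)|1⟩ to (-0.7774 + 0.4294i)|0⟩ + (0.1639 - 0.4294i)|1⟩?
H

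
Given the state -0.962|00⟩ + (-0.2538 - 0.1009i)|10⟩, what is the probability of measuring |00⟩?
0.9254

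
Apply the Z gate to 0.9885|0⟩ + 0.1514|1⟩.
0.9885|0⟩ - 0.1514|1⟩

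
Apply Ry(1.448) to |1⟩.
-0.6624|0⟩ + 0.7492|1⟩

Ry(1.448) = [[cos(θ/2), −sin(θ/2)], [sin(θ/2), cos(θ/2)]]; θ = 1.448, cos(θ/2) ≈ 0.749162, sin(θ/2) ≈ 0.662387.
With a = amp(|0⟩) = 0 and b = amp(|1⟩) = 1:
new amp(|0⟩) = (0.749162)·a + (-0.662387)·b = -0.6624
new amp(|1⟩) = (0.662387)·a + (0.749162)·b = 0.7492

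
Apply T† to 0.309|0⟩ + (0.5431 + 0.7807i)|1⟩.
0.309|0⟩ + (0.9361 + 0.168i)|1⟩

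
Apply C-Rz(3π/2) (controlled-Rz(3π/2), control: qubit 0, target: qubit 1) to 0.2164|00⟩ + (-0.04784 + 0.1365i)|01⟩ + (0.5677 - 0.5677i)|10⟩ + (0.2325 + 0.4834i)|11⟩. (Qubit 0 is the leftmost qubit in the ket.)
0.2164|00⟩ + (-0.04784 + 0.1365i)|01⟩ - 0.8028|10⟩ + (-0.5062 - 0.1774i)|11⟩

C-Rz(3π/2) leaves the control-|0⟩ kets |00⟩, |01⟩ unchanged and applies Rz(3π/2) to qubit 1 on the control-|1⟩ pair (|10⟩, |11⟩).
Rz(3π/2) = [[e^(−iθ/2), 0], [0, e^(iθ/2)]] with e^(±iθ/2) = cos(θ/2) ± i·sin(θ/2); θ = 3π/2, cos(θ/2) ≈ -0.707107, sin(θ/2) ≈ 0.707107.
With a = amp(|10⟩) = (0.5677 - 0.5677i) and b = amp(|11⟩) = (0.2325 + 0.4834i):
new amp(|10⟩) = (-0.707107 - 0.707107i)·a = -0.8028
new amp(|11⟩) = (-0.707107 + 0.707107i)·b = (-0.5062 - 0.1774i)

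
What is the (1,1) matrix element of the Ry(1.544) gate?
0.7165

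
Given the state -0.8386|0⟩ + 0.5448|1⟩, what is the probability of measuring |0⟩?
0.7032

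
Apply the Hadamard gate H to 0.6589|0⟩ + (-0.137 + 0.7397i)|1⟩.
(0.369 + 0.523i)|0⟩ + (0.5628 - 0.523i)|1⟩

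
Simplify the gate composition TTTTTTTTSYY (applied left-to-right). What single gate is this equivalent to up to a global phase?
S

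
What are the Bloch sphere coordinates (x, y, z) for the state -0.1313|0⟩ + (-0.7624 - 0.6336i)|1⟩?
(0.2002, 0.1664, -0.9655)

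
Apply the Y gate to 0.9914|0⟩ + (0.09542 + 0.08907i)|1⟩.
(0.08907 - 0.09542i)|0⟩ + 0.9914i|1⟩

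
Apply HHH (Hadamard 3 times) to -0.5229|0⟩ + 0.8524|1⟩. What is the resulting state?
0.233|0⟩ - 0.9725|1⟩

H² = I, so H^3 = H: a single Hadamard. With (a, b) = (-0.5229, 0.8524), H gives ((a + b)/√2, (a − b)/√2) = (0.233, -0.9725).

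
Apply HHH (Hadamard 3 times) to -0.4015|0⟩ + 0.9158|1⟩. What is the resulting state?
0.3637|0⟩ - 0.9315|1⟩

H² = I, so H^3 = H: a single Hadamard. With (a, b) = (-0.4015, 0.9158), H gives ((a + b)/√2, (a − b)/√2) = (0.3637, -0.9315).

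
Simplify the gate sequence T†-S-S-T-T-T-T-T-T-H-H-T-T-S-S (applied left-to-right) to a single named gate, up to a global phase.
T†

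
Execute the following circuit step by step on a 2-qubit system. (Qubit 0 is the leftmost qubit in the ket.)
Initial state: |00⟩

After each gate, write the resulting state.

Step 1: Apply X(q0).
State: |10⟩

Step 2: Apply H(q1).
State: 1/√2|10⟩ + 1/√2|11⟩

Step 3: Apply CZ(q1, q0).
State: 1/√2|10⟩ - 1/√2|11⟩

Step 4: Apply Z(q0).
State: -1/√2|10⟩ + 1/√2|11⟩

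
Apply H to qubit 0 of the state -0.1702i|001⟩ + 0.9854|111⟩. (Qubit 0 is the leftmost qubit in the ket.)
-0.1203i|001⟩ + 0.6968|011⟩ - 0.1203i|101⟩ - 0.6968|111⟩

H on qubit 0 mixes each pair of kets that differ only in qubit 0: amplitudes (a, b) of (|…0…⟩, |…1…⟩) become ((a + b)/√2, (a − b)/√2). Kets absent from the input have amplitude 0.
(|001⟩, |101⟩): (a, b) = (-0.1702i, 0) → (-0.1203i, -0.1203i)
(|011⟩, |111⟩): (a, b) = (0, 0.9854) → (0.6968, -0.6968)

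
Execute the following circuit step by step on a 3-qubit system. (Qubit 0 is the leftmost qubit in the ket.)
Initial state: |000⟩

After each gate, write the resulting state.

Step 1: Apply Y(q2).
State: i|001⟩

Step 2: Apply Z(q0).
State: i|001⟩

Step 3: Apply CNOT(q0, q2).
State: i|001⟩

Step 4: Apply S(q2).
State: -|001⟩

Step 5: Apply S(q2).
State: -i|001⟩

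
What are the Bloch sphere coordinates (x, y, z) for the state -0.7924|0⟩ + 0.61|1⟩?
(-0.9667, 0, 0.2558)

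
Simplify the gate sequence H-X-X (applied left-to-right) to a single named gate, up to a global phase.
H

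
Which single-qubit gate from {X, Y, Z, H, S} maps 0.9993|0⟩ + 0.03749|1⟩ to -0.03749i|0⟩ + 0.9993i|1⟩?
Y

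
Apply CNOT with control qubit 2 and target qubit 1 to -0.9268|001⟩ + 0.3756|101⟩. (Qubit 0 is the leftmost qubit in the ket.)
-0.9268|011⟩ + 0.3756|111⟩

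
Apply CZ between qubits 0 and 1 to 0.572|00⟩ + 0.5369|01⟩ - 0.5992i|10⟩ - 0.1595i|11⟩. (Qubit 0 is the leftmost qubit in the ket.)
0.572|00⟩ + 0.5369|01⟩ - 0.5992i|10⟩ + 0.1595i|11⟩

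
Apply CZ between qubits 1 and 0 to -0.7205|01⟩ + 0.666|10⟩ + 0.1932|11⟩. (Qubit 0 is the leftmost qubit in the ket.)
-0.7205|01⟩ + 0.666|10⟩ - 0.1932|11⟩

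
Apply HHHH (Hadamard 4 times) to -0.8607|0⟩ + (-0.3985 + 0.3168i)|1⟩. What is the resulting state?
-0.8607|0⟩ + (-0.3985 + 0.3168i)|1⟩

H² = I, so an even number of Hadamards cancels: H^4 = I and the state is unchanged.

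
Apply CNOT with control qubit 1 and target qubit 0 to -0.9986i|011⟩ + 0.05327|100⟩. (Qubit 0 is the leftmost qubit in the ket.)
0.05327|100⟩ - 0.9986i|111⟩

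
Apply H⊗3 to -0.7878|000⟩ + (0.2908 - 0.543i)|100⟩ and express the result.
(-0.1757 - 0.192i)|000⟩ + (-0.1757 - 0.192i)|001⟩ + (-0.1757 - 0.192i)|010⟩ + (-0.1757 - 0.192i)|011⟩ + (-0.3813 + 0.192i)|100⟩ + (-0.3813 + 0.192i)|101⟩ + (-0.3813 + 0.192i)|110⟩ + (-0.3813 + 0.192i)|111⟩

H⊗3 gives amp(|y⟩) = (1/2√2) Σ_x (−1)^(x·y) amp(|x⟩), where x·y is the number of positions in which both x and y have a 1.
|000⟩: (-0.7878 + (0.2908 - 0.543i))/(2√2) = (-0.1757 - 0.192i)
|001⟩: (-0.7878 + (0.2908 - 0.543i))/(2√2) = (-0.1757 - 0.192i)
|010⟩: (-0.7878 + (0.2908 - 0.543i))/(2√2) = (-0.1757 - 0.192i)
|011⟩: (-0.7878 + (0.2908 - 0.543i))/(2√2) = (-0.1757 - 0.192i)
|100⟩: (-0.7878 - (0.2908 - 0.543i))/(2√2) = (-0.3813 + 0.192i)
|101⟩: (-0.7878 - (0.2908 - 0.543i))/(2√2) = (-0.3813 + 0.192i)
|110⟩: (-0.7878 - (0.2908 - 0.543i))/(2√2) = (-0.3813 + 0.192i)
|111⟩: (-0.7878 - (0.2908 - 0.543i))/(2√2) = (-0.3813 + 0.192i)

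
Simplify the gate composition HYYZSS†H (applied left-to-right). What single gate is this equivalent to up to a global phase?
X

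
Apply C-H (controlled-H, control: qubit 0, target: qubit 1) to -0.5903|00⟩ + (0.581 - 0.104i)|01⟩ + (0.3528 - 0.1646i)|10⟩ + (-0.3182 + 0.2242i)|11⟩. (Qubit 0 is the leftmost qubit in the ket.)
-0.5903|00⟩ + (0.581 - 0.104i)|01⟩ + (0.02447 + 0.04214i)|10⟩ + (0.4745 - 0.2749i)|11⟩

C-H leaves the control-|0⟩ kets |00⟩, |01⟩ unchanged and applies H to qubit 1 on the control-|1⟩ pair (|10⟩, |11⟩).
H = [[1/√2, 1/√2], [1/√2, -1/√2]].
With a = amp(|10⟩) = (0.3528 - 0.1646i) and b = amp(|11⟩) = (-0.3182 + 0.2242i):
new amp(|10⟩) = (1/√2)·a + (1/√2)·b = (0.02447 + 0.04214i)
new amp(|11⟩) = (1/√2)·a + (-1/√2)·b = (0.4745 - 0.2749i)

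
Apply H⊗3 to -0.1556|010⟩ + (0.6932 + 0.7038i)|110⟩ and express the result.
(0.1901 + 0.2488i)|000⟩ + (0.1901 + 0.2488i)|001⟩ + (-0.1901 - 0.2488i)|010⟩ + (-0.1901 - 0.2488i)|011⟩ + (-0.3001 - 0.2488i)|100⟩ + (-0.3001 - 0.2488i)|101⟩ + (0.3001 + 0.2488i)|110⟩ + (0.3001 + 0.2488i)|111⟩

H⊗3 gives amp(|y⟩) = (1/2√2) Σ_x (−1)^(x·y) amp(|x⟩), where x·y is the number of positions in which both x and y have a 1.
|000⟩: (-0.1556 + (0.6932 + 0.7038i))/(2√2) = (0.1901 + 0.2488i)
|001⟩: (-0.1556 + (0.6932 + 0.7038i))/(2√2) = (0.1901 + 0.2488i)
|010⟩: (0.1556 - (0.6932 + 0.7038i))/(2√2) = (-0.1901 - 0.2488i)
|011⟩: (0.1556 - (0.6932 + 0.7038i))/(2√2) = (-0.1901 - 0.2488i)
|100⟩: (-0.1556 - (0.6932 + 0.7038i))/(2√2) = (-0.3001 - 0.2488i)
|101⟩: (-0.1556 - (0.6932 + 0.7038i))/(2√2) = (-0.3001 - 0.2488i)
|110⟩: (0.1556 + (0.6932 + 0.7038i))/(2√2) = (0.3001 + 0.2488i)
|111⟩: (0.1556 + (0.6932 + 0.7038i))/(2√2) = (0.3001 + 0.2488i)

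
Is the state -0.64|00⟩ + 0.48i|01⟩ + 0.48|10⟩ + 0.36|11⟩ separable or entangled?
Entangled

Writing the state as a|00⟩ + b|01⟩ + c|10⟩ + d|11⟩, it is a product state iff ad − bc = 0.
Here (a, b, c, d) = (-0.64, 0.48i, 0.48, 0.36): ad − bc = (-0.64)(0.36) − (0.48i)(0.48) = (-0.2304 - 0.2304i) ≠ 0, so the state is entangled.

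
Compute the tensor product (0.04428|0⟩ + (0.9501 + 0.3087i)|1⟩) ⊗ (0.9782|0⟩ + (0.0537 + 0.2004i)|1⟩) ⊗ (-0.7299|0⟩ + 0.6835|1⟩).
-0.03162|000⟩ + 0.02961|001⟩ + (-0.001736 - 0.006477i)|010⟩ + (0.001625 + 0.006065i)|011⟩ + (-0.6784 - 0.2204i)|100⟩ + (0.6352 + 0.2064i)|101⟩ + (0.007914 - 0.1511i)|110⟩ + (-0.007411 + 0.1415i)|111⟩

amp(|b₁b₂…⟩) = product of the factor amplitudes for bits b₁, b₂, …; only kets whose every factor amplitude is nonzero survive.
|000⟩: (0.04428)(0.9782)(-0.7299) = -0.03162
|001⟩: (0.04428)(0.9782)(0.6835) = 0.02961
|010⟩: (0.04428)(0.0537 + 0.2004i)(-0.7299) = (-0.001736 - 0.006477i)
|011⟩: (0.04428)(0.0537 + 0.2004i)(0.6835) = (0.001625 + 0.006065i)
|100⟩: (0.9501 + 0.3087i)(0.9782)(-0.7299) = (-0.6784 - 0.2204i)
|101⟩: (0.9501 + 0.3087i)(0.9782)(0.6835) = (0.6352 + 0.2064i)
|110⟩: (0.9501 + 0.3087i)(0.0537 + 0.2004i)(-0.7299) = (0.007914 - 0.1511i)
|111⟩: (0.9501 + 0.3087i)(0.0537 + 0.2004i)(0.6835) = (-0.007411 + 0.1415i)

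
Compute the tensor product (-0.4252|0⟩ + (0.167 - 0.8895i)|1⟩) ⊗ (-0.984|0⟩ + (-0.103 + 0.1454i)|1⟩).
0.4184|00⟩ + (0.0438 - 0.06182i)|01⟩ + (-0.1643 + 0.8753i)|10⟩ + (0.1121 + 0.1159i)|11⟩

amp(|b₁b₂…⟩) = product of the factor amplitudes for bits b₁, b₂, …; only kets whose every factor amplitude is nonzero survive.
|00⟩: (-0.4252)(-0.984) = 0.4184
|01⟩: (-0.4252)(-0.103 + 0.1454i) = (0.0438 - 0.06182i)
|10⟩: (0.167 - 0.8895i)(-0.984) = (-0.1643 + 0.8753i)
|11⟩: (0.167 - 0.8895i)(-0.103 + 0.1454i) = (0.1121 + 0.1159i)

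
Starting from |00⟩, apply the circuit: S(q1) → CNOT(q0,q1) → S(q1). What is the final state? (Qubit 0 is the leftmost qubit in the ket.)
|00⟩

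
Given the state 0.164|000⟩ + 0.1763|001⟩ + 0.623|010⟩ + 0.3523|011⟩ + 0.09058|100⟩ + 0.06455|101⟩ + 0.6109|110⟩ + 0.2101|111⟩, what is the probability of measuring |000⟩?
0.0269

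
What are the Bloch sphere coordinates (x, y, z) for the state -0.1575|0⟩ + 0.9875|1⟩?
(-0.3111, 0, -0.9504)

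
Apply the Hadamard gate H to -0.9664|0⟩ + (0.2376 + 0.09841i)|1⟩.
(-0.5153 + 0.06959i)|0⟩ + (-0.8514 - 0.06959i)|1⟩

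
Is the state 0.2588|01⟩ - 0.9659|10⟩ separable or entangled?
Entangled

Writing the state as a|00⟩ + b|01⟩ + c|10⟩ + d|11⟩, it is a product state iff ad − bc = 0.
Here (a, b, c, d) = (0, 0.2588, -0.9659, 0): ad − bc = (0)(0) − (0.2588)(-0.9659) = 0.25 ≠ 0, so the state is entangled.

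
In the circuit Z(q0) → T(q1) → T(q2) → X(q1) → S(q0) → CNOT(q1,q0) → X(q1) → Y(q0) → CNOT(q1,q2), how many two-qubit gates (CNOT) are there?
2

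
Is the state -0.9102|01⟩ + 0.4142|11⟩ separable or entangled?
Separable

Writing the state as a|00⟩ + b|01⟩ + c|10⟩ + d|11⟩, it is a product state iff ad − bc = 0.
Here (a, b, c, d) = (0, -0.9102, 0, 0.4142): ad − bc = (0)(0.4142) − (-0.9102)(0) = 0, so the state is separable.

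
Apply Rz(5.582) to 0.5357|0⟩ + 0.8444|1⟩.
(-0.5031 - 0.184i)|0⟩ + (-0.793 + 0.29i)|1⟩

Rz(5.582) = [[e^(−iθ/2), 0], [0, e^(iθ/2)]] with e^(±iθ/2) = cos(θ/2) ± i·sin(θ/2); θ = 5.582, cos(θ/2) ≈ -0.939169, sin(θ/2) ≈ 0.343454.
With a = amp(|0⟩) = 0.5357 and b = amp(|1⟩) = 0.8444:
new amp(|0⟩) = (-0.939169 - 0.343454i)·a = (-0.5031 - 0.184i)
new amp(|1⟩) = (-0.939169 + 0.343454i)·b = (-0.793 + 0.29i)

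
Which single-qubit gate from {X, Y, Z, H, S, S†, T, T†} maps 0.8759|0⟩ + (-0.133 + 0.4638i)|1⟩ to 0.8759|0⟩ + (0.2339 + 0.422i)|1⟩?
T†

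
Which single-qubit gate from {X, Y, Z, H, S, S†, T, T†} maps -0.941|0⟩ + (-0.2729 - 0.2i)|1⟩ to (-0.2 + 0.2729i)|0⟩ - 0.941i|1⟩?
Y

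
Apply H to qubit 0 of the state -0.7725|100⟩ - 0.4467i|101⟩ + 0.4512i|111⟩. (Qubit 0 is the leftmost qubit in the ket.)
-0.5462|000⟩ - 0.3159i|001⟩ + 0.319i|011⟩ + 0.5462|100⟩ + 0.3159i|101⟩ - 0.319i|111⟩

H on qubit 0 mixes each pair of kets that differ only in qubit 0: amplitudes (a, b) of (|…0…⟩, |…1…⟩) become ((a + b)/√2, (a − b)/√2). Kets absent from the input have amplitude 0.
(|000⟩, |100⟩): (a, b) = (0, -0.7725) → (-0.5462, 0.5462)
(|001⟩, |101⟩): (a, b) = (0, -0.4467i) → (-0.3159i, 0.3159i)
(|011⟩, |111⟩): (a, b) = (0, 0.4512i) → (0.319i, -0.319i)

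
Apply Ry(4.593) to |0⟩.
-0.6637|0⟩ + 0.748|1⟩

Ry(4.593) = [[cos(θ/2), −sin(θ/2)], [sin(θ/2), cos(θ/2)]]; θ = 4.593, cos(θ/2) ≈ -0.663662, sin(θ/2) ≈ 0.748033.
With a = amp(|0⟩) = 1 and b = amp(|1⟩) = 0:
new amp(|0⟩) = (-0.663662)·a + (-0.748033)·b = -0.6637
new amp(|1⟩) = (0.748033)·a + (-0.663662)·b = 0.748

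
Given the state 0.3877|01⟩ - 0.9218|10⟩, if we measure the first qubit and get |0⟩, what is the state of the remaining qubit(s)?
|1⟩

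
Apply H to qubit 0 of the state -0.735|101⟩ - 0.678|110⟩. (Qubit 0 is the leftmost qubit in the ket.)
-0.5197|001⟩ - 0.4794|010⟩ + 0.5197|101⟩ + 0.4794|110⟩

H on qubit 0 mixes each pair of kets that differ only in qubit 0: amplitudes (a, b) of (|…0…⟩, |…1…⟩) become ((a + b)/√2, (a − b)/√2). Kets absent from the input have amplitude 0.
(|001⟩, |101⟩): (a, b) = (0, -0.735) → (-0.5197, 0.5197)
(|010⟩, |110⟩): (a, b) = (0, -0.678) → (-0.4794, 0.4794)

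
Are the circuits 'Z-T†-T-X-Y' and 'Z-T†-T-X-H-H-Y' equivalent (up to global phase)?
Yes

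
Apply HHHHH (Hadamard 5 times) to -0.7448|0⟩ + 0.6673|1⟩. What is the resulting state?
-0.0548|0⟩ - 0.9985|1⟩

H² = I, so H^5 = H: a single Hadamard. With (a, b) = (-0.7448, 0.6673), H gives ((a + b)/√2, (a − b)/√2) = (-0.0548, -0.9985).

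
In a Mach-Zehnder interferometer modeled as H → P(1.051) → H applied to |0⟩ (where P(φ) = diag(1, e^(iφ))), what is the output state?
(0.7484 + 0.434i)|0⟩ + (0.2516 - 0.434i)|1⟩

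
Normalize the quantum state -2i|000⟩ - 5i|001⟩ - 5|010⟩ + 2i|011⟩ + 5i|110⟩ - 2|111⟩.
-0.2144i|000⟩ - 0.5361i|001⟩ - 0.5361|010⟩ + 0.2144i|011⟩ + 0.5361i|110⟩ - 0.2144|111⟩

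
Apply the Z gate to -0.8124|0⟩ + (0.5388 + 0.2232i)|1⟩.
-0.8124|0⟩ + (-0.5388 - 0.2232i)|1⟩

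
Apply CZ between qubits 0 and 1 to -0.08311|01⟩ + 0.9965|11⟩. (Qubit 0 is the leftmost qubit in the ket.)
-0.08311|01⟩ - 0.9965|11⟩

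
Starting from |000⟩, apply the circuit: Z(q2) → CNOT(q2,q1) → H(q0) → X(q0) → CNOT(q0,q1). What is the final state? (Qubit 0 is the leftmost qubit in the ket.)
1/√2|000⟩ + 1/√2|110⟩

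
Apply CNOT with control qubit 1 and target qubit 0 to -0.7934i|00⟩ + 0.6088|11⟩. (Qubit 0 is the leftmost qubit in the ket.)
-0.7934i|00⟩ + 0.6088|01⟩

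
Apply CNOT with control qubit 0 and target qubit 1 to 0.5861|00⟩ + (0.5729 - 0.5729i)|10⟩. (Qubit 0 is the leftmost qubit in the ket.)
0.5861|00⟩ + (0.5729 - 0.5729i)|11⟩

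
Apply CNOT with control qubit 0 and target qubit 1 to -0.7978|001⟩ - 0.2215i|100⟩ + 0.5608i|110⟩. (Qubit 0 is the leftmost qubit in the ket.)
-0.7978|001⟩ + 0.5608i|100⟩ - 0.2215i|110⟩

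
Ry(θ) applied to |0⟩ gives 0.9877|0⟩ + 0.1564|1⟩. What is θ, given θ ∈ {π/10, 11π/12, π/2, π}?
π/10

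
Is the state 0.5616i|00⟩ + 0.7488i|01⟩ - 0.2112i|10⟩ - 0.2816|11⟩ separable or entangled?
Entangled

Writing the state as a|00⟩ + b|01⟩ + c|10⟩ + d|11⟩, it is a product state iff ad − bc = 0.
Here (a, b, c, d) = (0.5616i, 0.7488i, -0.2112i, -0.2816): ad − bc = (0.5616i)(-0.2816) − (0.7488i)(-0.2112i) = (-0.1581 - 0.1581i) ≠ 0, so the state is entangled.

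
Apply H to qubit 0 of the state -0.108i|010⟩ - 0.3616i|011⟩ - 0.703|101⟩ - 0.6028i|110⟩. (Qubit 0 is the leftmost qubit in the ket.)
-0.4971|001⟩ - 0.5026i|010⟩ - 0.2557i|011⟩ + 0.4971|101⟩ + 0.3499i|110⟩ - 0.2557i|111⟩

H on qubit 0 mixes each pair of kets that differ only in qubit 0: amplitudes (a, b) of (|…0…⟩, |…1…⟩) become ((a + b)/√2, (a − b)/√2). Kets absent from the input have amplitude 0.
(|001⟩, |101⟩): (a, b) = (0, -0.703) → (-0.4971, 0.4971)
(|010⟩, |110⟩): (a, b) = (-0.108i, -0.6028i) → (-0.5026i, 0.3499i)
(|011⟩, |111⟩): (a, b) = (-0.3616i, 0) → (-0.2557i, -0.2557i)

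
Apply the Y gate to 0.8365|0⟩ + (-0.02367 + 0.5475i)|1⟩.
(0.5475 + 0.02367i)|0⟩ + 0.8365i|1⟩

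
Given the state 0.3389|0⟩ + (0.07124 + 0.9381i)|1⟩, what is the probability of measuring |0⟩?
0.1149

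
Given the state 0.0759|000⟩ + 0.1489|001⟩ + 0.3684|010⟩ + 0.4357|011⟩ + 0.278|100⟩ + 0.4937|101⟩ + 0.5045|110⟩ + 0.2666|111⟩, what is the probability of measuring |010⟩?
0.1357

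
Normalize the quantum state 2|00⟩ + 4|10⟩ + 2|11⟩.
1/√6|00⟩ + 0.8165|10⟩ + 1/√6|11⟩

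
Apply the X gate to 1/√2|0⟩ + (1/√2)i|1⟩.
(1/√2)i|0⟩ + 1/√2|1⟩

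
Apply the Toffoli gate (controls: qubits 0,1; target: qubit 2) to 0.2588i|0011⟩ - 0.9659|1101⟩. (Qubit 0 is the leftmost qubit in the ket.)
0.2588i|0011⟩ - 0.9659|1111⟩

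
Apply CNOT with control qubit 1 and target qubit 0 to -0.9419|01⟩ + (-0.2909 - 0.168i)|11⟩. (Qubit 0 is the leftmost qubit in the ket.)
(-0.2909 - 0.168i)|01⟩ - 0.9419|11⟩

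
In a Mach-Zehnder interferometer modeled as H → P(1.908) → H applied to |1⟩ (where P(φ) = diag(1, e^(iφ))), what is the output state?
(0.6654 - 0.4718i)|0⟩ + (0.3346 + 0.4718i)|1⟩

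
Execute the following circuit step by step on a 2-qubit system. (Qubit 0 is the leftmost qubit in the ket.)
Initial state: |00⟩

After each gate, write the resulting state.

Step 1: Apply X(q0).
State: |10⟩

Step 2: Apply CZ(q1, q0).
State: |10⟩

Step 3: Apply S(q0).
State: i|10⟩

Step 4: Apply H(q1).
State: (1/√2)i|10⟩ + (1/√2)i|11⟩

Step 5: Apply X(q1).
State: (1/√2)i|10⟩ + (1/√2)i|11⟩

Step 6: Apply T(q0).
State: (-1/2 + (1/2)i)|10⟩ + (-1/2 + (1/2)i)|11⟩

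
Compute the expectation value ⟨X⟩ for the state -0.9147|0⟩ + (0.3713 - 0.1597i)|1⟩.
-0.6793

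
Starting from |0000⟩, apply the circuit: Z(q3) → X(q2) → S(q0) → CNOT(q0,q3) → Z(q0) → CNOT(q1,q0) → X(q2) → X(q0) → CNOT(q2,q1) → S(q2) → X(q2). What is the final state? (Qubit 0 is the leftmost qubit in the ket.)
|1010⟩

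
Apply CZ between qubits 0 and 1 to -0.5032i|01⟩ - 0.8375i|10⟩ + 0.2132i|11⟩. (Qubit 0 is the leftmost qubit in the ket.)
-0.5032i|01⟩ - 0.8375i|10⟩ - 0.2132i|11⟩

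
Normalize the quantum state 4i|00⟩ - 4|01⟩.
(1/√2)i|00⟩ - 1/√2|01⟩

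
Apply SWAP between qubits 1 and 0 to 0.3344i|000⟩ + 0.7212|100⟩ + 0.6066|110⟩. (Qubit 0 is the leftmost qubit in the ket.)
0.3344i|000⟩ + 0.7212|010⟩ + 0.6066|110⟩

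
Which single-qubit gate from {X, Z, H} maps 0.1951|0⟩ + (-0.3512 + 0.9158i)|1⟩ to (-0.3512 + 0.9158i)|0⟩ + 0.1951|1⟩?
X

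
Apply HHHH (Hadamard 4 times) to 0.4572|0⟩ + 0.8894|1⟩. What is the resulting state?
0.4572|0⟩ + 0.8894|1⟩

H² = I, so an even number of Hadamards cancels: H^4 = I and the state is unchanged.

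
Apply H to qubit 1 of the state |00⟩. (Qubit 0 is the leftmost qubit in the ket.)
1/√2|00⟩ + 1/√2|01⟩

H on qubit 1 mixes each pair of kets that differ only in qubit 1: amplitudes (a, b) of (|…0…⟩, |…1…⟩) become ((a + b)/√2, (a − b)/√2). Kets absent from the input have amplitude 0.
(|00⟩, |01⟩): (a, b) = (1, 0) → (1/√2, 1/√2)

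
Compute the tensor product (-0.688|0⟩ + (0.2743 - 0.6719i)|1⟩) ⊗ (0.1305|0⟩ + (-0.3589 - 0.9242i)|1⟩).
-0.08978|00⟩ + (0.2469 + 0.6358i)|01⟩ + (0.0358 - 0.08768i)|10⟩ + (-0.7194 - 0.01236i)|11⟩

amp(|b₁b₂…⟩) = product of the factor amplitudes for bits b₁, b₂, …; only kets whose every factor amplitude is nonzero survive.
|00⟩: (-0.688)(0.1305) = -0.08978
|01⟩: (-0.688)(-0.3589 - 0.9242i) = (0.2469 + 0.6358i)
|10⟩: (0.2743 - 0.6719i)(0.1305) = (0.0358 - 0.08768i)
|11⟩: (0.2743 - 0.6719i)(-0.3589 - 0.9242i) = (-0.7194 - 0.01236i)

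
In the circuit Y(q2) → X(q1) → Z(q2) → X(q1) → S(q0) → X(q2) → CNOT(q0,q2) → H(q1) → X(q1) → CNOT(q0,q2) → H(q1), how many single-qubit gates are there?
9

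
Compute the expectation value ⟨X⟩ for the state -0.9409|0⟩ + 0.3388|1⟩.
-0.6376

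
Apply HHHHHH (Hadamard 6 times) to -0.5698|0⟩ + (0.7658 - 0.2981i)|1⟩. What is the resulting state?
-0.5698|0⟩ + (0.7658 - 0.2981i)|1⟩

H² = I, so an even number of Hadamards cancels: H^6 = I and the state is unchanged.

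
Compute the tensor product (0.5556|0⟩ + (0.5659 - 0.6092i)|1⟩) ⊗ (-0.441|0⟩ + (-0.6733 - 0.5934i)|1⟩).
-0.245|00⟩ + (-0.3741 - 0.3297i)|01⟩ + (-0.2496 + 0.2687i)|10⟩ + (-0.7425 + 0.07437i)|11⟩

amp(|b₁b₂…⟩) = product of the factor amplitudes for bits b₁, b₂, …; only kets whose every factor amplitude is nonzero survive.
|00⟩: (0.5556)(-0.441) = -0.245
|01⟩: (0.5556)(-0.6733 - 0.5934i) = (-0.3741 - 0.3297i)
|10⟩: (0.5659 - 0.6092i)(-0.441) = (-0.2496 + 0.2687i)
|11⟩: (0.5659 - 0.6092i)(-0.6733 - 0.5934i) = (-0.7425 + 0.07437i)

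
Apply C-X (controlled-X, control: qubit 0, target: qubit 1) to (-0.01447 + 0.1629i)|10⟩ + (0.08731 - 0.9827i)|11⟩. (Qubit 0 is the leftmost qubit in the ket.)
(0.08731 - 0.9827i)|10⟩ + (-0.01447 + 0.1629i)|11⟩

C-X leaves the control-|0⟩ kets |00⟩, |01⟩ unchanged and applies X to qubit 1 on the control-|1⟩ pair (|10⟩, |11⟩).
X = [[0, 1], [1, 0]].
With a = amp(|10⟩) = (-0.01447 + 0.1629i) and b = amp(|11⟩) = (0.08731 - 0.9827i):
new amp(|10⟩) = (1)·b = (0.08731 - 0.9827i)
new amp(|11⟩) = (1)·a = (-0.01447 + 0.1629i)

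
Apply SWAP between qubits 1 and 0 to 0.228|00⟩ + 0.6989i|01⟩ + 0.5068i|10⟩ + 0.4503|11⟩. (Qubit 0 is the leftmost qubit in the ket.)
0.228|00⟩ + 0.5068i|01⟩ + 0.6989i|10⟩ + 0.4503|11⟩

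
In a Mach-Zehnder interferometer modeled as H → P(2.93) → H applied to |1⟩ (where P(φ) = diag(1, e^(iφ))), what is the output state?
(0.9888 - 0.105i)|0⟩ + (0.01115 + 0.105i)|1⟩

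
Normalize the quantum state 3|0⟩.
|0⟩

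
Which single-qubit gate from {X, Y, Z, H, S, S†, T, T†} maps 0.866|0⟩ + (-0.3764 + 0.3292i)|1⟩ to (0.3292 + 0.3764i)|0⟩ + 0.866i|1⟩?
Y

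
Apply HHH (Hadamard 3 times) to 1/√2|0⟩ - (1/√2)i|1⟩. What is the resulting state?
(1/2 - (1/2)i)|0⟩ + (1/2 + (1/2)i)|1⟩

H² = I, so H^3 = H: a single Hadamard. With (a, b) = (1/√2, -(1/√2)i), H gives ((a + b)/√2, (a − b)/√2) = ((1/2 - (1/2)i), (1/2 + (1/2)i)).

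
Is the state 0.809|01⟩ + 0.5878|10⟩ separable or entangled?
Entangled

Writing the state as a|00⟩ + b|01⟩ + c|10⟩ + d|11⟩, it is a product state iff ad − bc = 0.
Here (a, b, c, d) = (0, 0.809, 0.5878, 0): ad − bc = (0)(0) − (0.809)(0.5878) = -0.4755 ≠ 0, so the state is entangled.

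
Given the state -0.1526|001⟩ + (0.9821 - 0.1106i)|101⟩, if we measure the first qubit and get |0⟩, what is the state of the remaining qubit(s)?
-|01⟩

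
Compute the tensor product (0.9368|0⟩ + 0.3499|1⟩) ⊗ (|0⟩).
0.9368|00⟩ + 0.3499|10⟩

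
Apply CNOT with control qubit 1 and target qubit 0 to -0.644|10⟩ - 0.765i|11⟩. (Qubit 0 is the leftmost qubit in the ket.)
-0.765i|01⟩ - 0.644|10⟩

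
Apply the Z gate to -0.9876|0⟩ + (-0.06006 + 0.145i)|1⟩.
-0.9876|0⟩ + (0.06006 - 0.145i)|1⟩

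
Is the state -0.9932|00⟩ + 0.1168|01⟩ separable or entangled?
Separable

Writing the state as a|00⟩ + b|01⟩ + c|10⟩ + d|11⟩, it is a product state iff ad − bc = 0.
Here (a, b, c, d) = (-0.9932, 0.1168, 0, 0): ad − bc = (-0.9932)(0) − (0.1168)(0) = 0, so the state is separable.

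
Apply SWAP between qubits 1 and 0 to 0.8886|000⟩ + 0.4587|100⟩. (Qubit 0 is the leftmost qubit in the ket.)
0.8886|000⟩ + 0.4587|010⟩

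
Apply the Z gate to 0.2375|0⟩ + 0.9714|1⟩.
0.2375|0⟩ - 0.9714|1⟩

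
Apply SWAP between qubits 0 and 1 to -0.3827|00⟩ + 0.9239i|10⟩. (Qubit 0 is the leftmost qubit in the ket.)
-0.3827|00⟩ + 0.9239i|01⟩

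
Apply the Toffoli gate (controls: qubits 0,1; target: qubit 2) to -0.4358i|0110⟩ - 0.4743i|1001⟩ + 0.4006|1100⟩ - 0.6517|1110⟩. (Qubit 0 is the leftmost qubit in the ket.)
-0.4358i|0110⟩ - 0.4743i|1001⟩ - 0.6517|1100⟩ + 0.4006|1110⟩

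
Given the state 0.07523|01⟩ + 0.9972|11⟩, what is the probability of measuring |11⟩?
0.9944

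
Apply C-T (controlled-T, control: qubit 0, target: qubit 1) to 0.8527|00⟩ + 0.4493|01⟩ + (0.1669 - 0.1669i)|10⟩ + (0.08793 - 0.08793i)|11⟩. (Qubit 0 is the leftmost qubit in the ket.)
0.8527|00⟩ + 0.4493|01⟩ + (0.1669 - 0.1669i)|10⟩ + 0.1244|11⟩

C-T leaves the control-|0⟩ kets |00⟩, |01⟩ unchanged and applies T to qubit 1 on the control-|1⟩ pair (|10⟩, |11⟩).
T = [[1, 0], [0, (1/√2 + (1/√2)i)]].
With a = amp(|10⟩) = (0.1669 - 0.1669i) and b = amp(|11⟩) = (0.08793 - 0.08793i):
new amp(|10⟩) = (1)·a = (0.1669 - 0.1669i)
new amp(|11⟩) = (1/√2 + (1/√2)i)·b = 0.1244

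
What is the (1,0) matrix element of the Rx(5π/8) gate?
-0.8315i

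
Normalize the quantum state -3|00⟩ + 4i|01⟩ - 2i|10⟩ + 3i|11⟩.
-0.4867|00⟩ + 0.6489i|01⟩ - 0.3244i|10⟩ + 0.4867i|11⟩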